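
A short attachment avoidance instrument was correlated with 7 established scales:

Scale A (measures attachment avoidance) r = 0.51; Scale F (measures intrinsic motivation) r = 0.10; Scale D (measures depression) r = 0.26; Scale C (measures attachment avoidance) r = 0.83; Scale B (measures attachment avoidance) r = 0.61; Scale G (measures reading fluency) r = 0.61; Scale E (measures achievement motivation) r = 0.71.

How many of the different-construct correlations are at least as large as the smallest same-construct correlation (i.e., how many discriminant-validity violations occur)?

2

Convergent (same construct = attachment avoidance): Scale A, Scale C, Scale B.
Smallest convergent = 0.51. Discriminant values: 0.10, 0.26, 0.61, 0.71; count ≥ 0.51 → 2.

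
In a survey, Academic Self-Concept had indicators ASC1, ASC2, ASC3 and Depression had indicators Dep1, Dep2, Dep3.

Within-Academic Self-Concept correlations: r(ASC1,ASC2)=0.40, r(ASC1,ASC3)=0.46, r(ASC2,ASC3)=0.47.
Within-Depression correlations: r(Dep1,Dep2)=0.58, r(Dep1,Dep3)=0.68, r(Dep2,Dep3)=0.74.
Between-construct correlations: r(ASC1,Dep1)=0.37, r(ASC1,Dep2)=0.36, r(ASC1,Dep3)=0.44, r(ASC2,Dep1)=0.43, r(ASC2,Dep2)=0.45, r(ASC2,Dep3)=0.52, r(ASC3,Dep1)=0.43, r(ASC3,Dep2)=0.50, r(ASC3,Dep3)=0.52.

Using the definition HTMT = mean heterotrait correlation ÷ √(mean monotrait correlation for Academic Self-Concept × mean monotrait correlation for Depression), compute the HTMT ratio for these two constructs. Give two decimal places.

Between-construct mean = 4.02/9 = 0.4467.
Mean within-ASC = 1.33/3 = 0.4433; mean within-Dep = 2.00/3 = 0.6667.
Geometric mean = √(0.4433 × 0.6667) = 0.5436.
HTMT = 0.4467 / 0.5436 = 0.82.

0.82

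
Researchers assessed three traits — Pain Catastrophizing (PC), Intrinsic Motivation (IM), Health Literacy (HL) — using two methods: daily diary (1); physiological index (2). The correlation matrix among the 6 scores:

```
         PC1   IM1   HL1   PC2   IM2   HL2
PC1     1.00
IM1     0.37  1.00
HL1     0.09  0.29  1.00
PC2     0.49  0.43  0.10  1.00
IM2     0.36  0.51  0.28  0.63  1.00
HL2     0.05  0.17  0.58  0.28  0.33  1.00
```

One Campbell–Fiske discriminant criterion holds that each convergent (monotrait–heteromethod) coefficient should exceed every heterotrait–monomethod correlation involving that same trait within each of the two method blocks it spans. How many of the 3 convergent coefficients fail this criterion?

2

Each convergent coefficient versus the relevant comparison correlations:
PC (methods 1·2): 0.49 vs {0.37, 0.63, 0.09, 0.28} → fail.
IM (methods 1·2): 0.51 vs {0.37, 0.63, 0.29, 0.33} → fail.
HL (methods 1·2): 0.58 vs {0.09, 0.28, 0.29, 0.33} → pass.
2 of 3 fail.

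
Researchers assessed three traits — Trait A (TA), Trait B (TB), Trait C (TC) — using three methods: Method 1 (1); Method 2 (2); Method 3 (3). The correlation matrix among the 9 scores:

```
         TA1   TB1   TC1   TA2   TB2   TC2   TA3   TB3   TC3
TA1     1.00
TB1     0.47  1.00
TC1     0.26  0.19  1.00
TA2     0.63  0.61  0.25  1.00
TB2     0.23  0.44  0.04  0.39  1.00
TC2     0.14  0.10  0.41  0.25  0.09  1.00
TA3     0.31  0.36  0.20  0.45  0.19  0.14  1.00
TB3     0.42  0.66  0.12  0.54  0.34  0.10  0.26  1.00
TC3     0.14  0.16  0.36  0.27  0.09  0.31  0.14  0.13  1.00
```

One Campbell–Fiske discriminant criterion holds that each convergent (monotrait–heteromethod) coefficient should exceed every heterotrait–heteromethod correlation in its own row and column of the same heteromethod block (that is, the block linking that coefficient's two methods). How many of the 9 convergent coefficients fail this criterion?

Convergent coefficients and their comparison sets:
TA (methods 1·2): 0.63 vs {0.23, 0.61, 0.14, 0.25} → pass.
TA (methods 1·3): 0.31 vs {0.42, 0.36, 0.14, 0.20} → fail.
TA (methods 2·3): 0.45 vs {0.54, 0.19, 0.27, 0.14} → fail.
TB (methods 1·2): 0.44 vs {0.61, 0.23, 0.10, 0.04} → fail.
TB (methods 1·3): 0.66 vs {0.36, 0.42, 0.16, 0.12} → pass.
TB (methods 2·3): 0.34 vs {0.19, 0.54, 0.09, 0.10} → fail.
TC (methods 1·2): 0.41 vs {0.25, 0.14, 0.04, 0.10} → pass.
TC (methods 1·3): 0.36 vs {0.20, 0.14, 0.12, 0.16} → pass.
TC (methods 2·3): 0.31 vs {0.14, 0.27, 0.10, 0.09} → pass.
4 of 9 fail.

4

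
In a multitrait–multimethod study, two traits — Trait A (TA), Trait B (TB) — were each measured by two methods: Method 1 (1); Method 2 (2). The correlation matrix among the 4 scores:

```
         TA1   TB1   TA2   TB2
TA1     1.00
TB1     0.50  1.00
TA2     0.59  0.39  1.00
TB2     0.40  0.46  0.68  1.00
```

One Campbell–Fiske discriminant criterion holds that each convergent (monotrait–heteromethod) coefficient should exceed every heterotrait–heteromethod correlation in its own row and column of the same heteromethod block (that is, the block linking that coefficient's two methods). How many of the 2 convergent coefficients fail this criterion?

0

Convergent coefficients and their comparison sets:
TA (methods 1·2): 0.59 vs {0.40, 0.39} → pass.
TB (methods 1·2): 0.46 vs {0.39, 0.40} → pass.
0 of 2 fail.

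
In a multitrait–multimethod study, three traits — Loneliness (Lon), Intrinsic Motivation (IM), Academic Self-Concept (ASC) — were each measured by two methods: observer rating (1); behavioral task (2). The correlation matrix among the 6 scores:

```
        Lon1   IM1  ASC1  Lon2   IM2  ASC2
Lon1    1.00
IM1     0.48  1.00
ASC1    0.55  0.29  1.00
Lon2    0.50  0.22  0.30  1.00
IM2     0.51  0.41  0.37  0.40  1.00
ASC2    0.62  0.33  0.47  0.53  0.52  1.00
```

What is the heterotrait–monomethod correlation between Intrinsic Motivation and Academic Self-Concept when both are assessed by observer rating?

Different traits, same method: r(IM1, ASC1) = 0.29.

0.29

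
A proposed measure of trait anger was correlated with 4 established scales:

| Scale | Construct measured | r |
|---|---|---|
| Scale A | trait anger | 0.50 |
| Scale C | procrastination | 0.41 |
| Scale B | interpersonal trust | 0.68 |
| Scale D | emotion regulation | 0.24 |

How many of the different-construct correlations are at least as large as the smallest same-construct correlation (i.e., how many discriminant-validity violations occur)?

Convergent (same construct = trait anger): Scale A.
Smallest convergent = 0.50. Discriminant values: 0.41, 0.68, 0.24; count ≥ 0.50 → 1.

1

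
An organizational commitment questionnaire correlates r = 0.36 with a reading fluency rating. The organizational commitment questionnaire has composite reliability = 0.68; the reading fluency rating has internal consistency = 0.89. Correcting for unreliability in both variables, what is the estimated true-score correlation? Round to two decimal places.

r_true = r_obs / √(r_xx · r_yy) = 0.36 / √(0.68 × 0.89) = 0.36 / √0.6052 = 0.36 / 0.7779 ≈ 0.46.

0.46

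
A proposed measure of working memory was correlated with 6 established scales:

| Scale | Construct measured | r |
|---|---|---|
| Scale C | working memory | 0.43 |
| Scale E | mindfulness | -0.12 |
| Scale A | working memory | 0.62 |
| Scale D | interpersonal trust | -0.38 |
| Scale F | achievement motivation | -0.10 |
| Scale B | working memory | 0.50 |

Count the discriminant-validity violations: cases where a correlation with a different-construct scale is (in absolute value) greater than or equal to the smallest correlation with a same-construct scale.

0

Convergent (same construct = working memory): Scale C, Scale A, Scale B.
Smallest convergent = 0.43. Discriminant |r|: 0.12, 0.38, 0.10; count ≥ 0.43 → 0.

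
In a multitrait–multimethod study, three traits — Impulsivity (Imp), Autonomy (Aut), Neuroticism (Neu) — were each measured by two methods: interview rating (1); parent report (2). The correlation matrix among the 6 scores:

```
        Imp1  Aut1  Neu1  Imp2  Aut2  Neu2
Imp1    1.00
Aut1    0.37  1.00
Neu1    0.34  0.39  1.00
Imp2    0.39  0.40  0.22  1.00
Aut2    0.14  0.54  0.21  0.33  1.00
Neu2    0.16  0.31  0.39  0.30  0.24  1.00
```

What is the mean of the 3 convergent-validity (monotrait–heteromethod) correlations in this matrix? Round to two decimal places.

Convergent values: 0.39, 0.54, 0.39; mean = 1.32/3 = 0.44.

0.44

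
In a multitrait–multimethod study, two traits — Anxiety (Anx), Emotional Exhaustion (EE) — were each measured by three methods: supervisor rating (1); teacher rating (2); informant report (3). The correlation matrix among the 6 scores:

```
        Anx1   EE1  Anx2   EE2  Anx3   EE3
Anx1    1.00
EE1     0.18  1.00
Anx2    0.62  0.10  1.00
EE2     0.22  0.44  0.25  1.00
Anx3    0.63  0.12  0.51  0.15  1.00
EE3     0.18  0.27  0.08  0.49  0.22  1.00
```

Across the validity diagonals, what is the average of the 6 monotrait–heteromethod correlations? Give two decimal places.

0.49

Convergent values: 0.62, 0.63, 0.51, 0.44, 0.27, 0.49; mean = 2.96/6 = 0.49.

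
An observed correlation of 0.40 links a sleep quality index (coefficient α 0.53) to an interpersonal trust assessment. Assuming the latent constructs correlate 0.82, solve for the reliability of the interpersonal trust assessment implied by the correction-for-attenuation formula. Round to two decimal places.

0.45

r_true = r_obs / √(r_xx · r_yy) ⇒ 0.82 = 0.40 / √(0.53 · r_yy).
√(0.53 · r_yy) = 0.40 / 0.82 = 0.4878; 0.53 · r_yy = 0.2379; r_yy = 0.2379 / 0.53 ≈ 0.45.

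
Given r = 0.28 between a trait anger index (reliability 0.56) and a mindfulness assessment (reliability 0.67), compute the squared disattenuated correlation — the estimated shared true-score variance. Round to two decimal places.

0.21

Disattenuated r = 0.28 / √(0.56 × 0.67) = 0.28 / 0.6125 = 0.4571.
Shared true-score variance = 0.4571² = 0.2089 ≈ 0.21.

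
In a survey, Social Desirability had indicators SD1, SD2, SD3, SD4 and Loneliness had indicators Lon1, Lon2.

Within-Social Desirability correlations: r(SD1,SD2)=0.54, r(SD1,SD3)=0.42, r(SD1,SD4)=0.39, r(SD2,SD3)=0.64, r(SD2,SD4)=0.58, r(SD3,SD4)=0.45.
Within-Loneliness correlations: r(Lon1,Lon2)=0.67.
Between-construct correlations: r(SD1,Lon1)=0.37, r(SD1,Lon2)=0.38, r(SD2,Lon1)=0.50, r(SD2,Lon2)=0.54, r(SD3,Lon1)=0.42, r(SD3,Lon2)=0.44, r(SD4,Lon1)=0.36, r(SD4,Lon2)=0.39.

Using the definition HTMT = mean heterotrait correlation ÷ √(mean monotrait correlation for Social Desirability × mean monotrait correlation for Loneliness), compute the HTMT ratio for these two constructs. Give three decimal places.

Mean between = 3.40/8 = 0.4250.
Mean within-SD = 3.02/6 = 0.5033; mean within-Lon = 0.67/1 = 0.6700.
Geometric mean = √(0.5033 × 0.6700) = 0.5807.
HTMT = 0.4250 / 0.5807 = 0.732.

0.732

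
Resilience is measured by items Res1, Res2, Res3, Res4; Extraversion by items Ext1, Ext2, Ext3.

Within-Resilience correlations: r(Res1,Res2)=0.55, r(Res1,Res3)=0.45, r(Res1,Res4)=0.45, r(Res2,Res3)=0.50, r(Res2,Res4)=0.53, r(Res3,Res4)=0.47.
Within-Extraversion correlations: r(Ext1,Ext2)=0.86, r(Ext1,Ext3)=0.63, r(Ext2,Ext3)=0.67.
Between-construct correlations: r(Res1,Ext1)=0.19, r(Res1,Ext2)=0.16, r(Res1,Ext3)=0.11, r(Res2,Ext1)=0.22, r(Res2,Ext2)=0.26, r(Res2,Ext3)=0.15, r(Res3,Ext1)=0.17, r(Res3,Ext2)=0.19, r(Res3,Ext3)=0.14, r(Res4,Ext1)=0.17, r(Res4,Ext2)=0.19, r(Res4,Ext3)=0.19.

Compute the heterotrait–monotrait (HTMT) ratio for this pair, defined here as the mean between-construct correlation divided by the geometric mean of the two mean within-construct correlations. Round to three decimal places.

Mean heterotrait r = 2.14/12 = 0.1783.
Mean within-Res = 2.95/6 = 0.4917; mean within-Ext = 2.16/3 = 0.7200.
Geometric mean = √(0.4917 × 0.7200) = 0.5950.
HTMT = 0.1783 / 0.5950 = 0.300.

0.300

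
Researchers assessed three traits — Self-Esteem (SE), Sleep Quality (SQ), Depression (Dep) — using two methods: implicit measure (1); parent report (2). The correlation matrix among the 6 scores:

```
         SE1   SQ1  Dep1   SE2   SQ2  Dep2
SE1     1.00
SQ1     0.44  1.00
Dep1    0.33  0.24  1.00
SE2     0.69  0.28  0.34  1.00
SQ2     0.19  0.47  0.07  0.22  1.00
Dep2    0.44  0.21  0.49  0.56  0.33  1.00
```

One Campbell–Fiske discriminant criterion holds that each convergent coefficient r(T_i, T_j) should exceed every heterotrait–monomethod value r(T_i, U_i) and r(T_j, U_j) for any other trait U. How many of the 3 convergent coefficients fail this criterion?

1

Convergent coefficients and their comparison sets:
SE (methods 1·2): 0.69 vs {0.44, 0.22, 0.33, 0.56} → pass.
SQ (methods 1·2): 0.47 vs {0.44, 0.22, 0.24, 0.33} → pass.
Dep (methods 1·2): 0.49 vs {0.33, 0.56, 0.24, 0.33} → fail.
1 of 3 fail.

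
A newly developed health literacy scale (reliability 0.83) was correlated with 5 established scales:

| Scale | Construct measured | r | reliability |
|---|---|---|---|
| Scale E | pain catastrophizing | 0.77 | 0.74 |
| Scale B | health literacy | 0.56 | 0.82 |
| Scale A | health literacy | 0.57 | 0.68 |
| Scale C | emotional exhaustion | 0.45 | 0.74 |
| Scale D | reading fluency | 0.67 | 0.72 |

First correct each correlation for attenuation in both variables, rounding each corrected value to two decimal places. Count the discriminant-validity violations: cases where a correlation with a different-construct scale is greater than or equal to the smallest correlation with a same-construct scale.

2

Disattenuated r (r / √(r_scale · r_new)):
  Scale E (disc): 0.77 / √(0.74·0.83) = 0.98
  Scale B (conv): 0.56 / √(0.82·0.83) = 0.68
  Scale A (conv): 0.57 / √(0.68·0.83) = 0.76
  Scale C (disc): 0.45 / √(0.74·0.83) = 0.57
  Scale D (disc): 0.67 / √(0.72·0.83) = 0.87
Smallest convergent = 0.68. Discriminant values: 0.98, 0.57, 0.87; count ≥ 0.68 → 2.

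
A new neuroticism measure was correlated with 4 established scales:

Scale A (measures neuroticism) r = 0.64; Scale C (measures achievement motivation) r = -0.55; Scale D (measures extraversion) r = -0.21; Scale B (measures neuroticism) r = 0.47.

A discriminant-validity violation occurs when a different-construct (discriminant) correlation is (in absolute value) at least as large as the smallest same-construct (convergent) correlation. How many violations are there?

1

Convergent (same construct = neuroticism): Scale A, Scale B.
Smallest convergent = 0.47. Discriminant |r|: 0.55, 0.21; count ≥ 0.47 → 1.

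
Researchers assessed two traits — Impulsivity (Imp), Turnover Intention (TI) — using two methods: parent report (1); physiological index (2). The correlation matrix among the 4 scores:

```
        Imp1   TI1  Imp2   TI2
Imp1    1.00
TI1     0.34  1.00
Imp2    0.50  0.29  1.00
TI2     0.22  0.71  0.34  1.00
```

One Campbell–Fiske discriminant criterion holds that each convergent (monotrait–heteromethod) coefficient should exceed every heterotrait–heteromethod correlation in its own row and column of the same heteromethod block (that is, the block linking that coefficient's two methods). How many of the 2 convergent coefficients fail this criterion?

0

Convergent coefficients and their comparison sets:
Imp (methods 1·2): 0.50 vs {0.22, 0.29} → pass.
TI (methods 1·2): 0.71 vs {0.29, 0.22} → pass.
0 of 2 fail.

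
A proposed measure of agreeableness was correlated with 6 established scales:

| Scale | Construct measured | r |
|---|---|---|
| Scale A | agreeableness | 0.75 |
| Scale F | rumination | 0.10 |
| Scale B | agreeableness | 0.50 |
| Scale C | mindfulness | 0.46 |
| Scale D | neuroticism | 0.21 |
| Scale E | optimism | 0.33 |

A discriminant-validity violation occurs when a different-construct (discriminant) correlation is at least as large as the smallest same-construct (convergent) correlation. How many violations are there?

0

Convergent (same construct = agreeableness): Scale A, Scale B.
Smallest convergent = 0.50. Discriminant values: 0.10, 0.46, 0.21, 0.33; count ≥ 0.50 → 0.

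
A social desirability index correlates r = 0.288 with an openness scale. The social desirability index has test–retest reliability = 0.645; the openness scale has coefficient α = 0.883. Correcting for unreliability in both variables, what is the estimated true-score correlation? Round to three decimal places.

0.382

r_true = r_obs / √(r_xx · r_yy) = 0.288 / √(0.645 × 0.883) = 0.288 / √0.569535 = 0.288 / 0.7547 ≈ 0.382.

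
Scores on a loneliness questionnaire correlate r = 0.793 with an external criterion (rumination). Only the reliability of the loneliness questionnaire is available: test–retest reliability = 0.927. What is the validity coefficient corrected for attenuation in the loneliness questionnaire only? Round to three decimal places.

Single correction: r_c = r_obs / √r_xx = 0.793 / √0.927 = 0.793 / 0.9628 ≈ 0.824.

0.824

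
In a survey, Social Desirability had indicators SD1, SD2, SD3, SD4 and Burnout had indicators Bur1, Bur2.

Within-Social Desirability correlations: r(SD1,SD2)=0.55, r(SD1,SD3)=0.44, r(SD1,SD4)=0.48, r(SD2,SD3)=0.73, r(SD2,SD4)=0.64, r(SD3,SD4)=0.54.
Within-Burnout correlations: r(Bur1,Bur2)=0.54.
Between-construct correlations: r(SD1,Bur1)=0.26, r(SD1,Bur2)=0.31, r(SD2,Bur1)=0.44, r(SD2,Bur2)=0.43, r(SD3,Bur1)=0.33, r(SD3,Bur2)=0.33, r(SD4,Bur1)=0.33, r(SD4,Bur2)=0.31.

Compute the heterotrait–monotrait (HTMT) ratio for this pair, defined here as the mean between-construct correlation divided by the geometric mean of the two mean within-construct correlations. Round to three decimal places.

Mean heterotrait r = 2.74/8 = 0.3425.
Mean within-SD = 3.38/6 = 0.5633; mean within-Bur = 0.54/1 = 0.5400.
Geometric mean = √(0.5633 × 0.5400) = 0.5515.
HTMT = 0.3425 / 0.5515 = 0.621.

0.621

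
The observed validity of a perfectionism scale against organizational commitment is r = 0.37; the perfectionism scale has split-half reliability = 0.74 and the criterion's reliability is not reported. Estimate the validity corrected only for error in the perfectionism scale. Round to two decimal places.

0.43

Single correction: r_c = r_obs / √r_xx = 0.37 / √0.74 = 0.37 / 0.8602 ≈ 0.43.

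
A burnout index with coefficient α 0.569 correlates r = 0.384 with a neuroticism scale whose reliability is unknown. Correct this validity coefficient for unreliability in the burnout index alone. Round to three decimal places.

Single correction: r_c = r_obs / √r_xx = 0.384 / √0.569 = 0.384 / 0.7543 ≈ 0.509.

0.509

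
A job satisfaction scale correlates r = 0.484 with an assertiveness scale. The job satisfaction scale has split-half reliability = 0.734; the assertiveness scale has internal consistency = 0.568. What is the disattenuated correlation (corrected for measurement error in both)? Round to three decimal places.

r_true = r_obs / √(r_xx · r_yy) = 0.484 / √(0.734 × 0.568) = 0.484 / √0.416912 = 0.484 / 0.6457 ≈ 0.750.

0.750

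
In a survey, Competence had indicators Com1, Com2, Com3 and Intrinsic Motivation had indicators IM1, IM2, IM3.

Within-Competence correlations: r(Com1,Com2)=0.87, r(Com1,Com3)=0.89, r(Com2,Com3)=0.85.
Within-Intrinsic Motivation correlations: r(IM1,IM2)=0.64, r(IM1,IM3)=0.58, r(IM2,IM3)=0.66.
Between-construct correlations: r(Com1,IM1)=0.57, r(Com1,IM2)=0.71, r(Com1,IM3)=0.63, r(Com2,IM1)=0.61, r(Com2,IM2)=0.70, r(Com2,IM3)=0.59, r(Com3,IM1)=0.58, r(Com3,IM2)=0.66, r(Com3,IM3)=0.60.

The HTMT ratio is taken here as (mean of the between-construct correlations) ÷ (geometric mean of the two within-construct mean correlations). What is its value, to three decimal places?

Mean between = 5.65/9 = 0.6278.
Mean within-Com = 2.61/3 = 0.8700; mean within-IM = 1.88/3 = 0.6267.
Geometric mean = √(0.8700 × 0.6267) = 0.7384.
HTMT = 0.6278 / 0.7384 = 0.850.

0.850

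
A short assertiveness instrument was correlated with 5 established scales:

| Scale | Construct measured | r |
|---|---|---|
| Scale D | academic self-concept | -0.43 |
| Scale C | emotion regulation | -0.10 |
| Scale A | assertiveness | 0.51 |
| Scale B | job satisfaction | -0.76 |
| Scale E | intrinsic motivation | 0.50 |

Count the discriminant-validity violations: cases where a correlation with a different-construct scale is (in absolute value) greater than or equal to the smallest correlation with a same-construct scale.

1

Convergent (same construct = assertiveness): Scale A.
Smallest convergent = 0.51. Discriminant |r|: 0.43, 0.10, 0.76, 0.50; count ≥ 0.51 → 1.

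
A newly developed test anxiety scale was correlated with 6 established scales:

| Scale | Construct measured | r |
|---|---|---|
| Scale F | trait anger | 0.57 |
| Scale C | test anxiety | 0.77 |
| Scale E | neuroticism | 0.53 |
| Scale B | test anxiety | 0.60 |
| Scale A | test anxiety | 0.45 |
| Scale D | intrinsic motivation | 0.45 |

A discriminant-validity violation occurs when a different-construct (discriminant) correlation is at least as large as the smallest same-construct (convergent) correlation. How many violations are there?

3

Convergent (same construct = test anxiety): Scale C, Scale B, Scale A.
Smallest convergent = 0.45. Discriminant values: 0.57, 0.53, 0.45; count ≥ 0.45 → 3.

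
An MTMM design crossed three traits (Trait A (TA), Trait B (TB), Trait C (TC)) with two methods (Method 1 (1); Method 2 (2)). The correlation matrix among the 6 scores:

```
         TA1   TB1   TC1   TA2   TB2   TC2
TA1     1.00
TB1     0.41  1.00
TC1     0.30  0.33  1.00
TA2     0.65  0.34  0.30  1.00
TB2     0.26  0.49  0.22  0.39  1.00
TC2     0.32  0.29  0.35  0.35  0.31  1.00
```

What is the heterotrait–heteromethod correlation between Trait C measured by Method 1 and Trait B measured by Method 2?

Different traits and methods: r(TC1, TB2) = 0.22.

0.22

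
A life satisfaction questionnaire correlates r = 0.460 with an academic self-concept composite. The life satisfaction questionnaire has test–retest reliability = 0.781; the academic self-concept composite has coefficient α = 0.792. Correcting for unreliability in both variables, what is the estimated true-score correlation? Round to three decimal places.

r_true = r_obs / √(r_xx · r_yy) = 0.460 / √(0.781 × 0.792) = 0.460 / √0.618552 = 0.460 / 0.7865 ≈ 0.585.

0.585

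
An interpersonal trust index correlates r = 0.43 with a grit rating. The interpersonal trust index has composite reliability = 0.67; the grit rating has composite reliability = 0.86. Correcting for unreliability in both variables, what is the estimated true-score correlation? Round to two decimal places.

0.57

r_true = r_obs / √(r_xx · r_yy) = 0.43 / √(0.67 × 0.86) = 0.43 / √0.5762 = 0.43 / 0.7591 ≈ 0.57.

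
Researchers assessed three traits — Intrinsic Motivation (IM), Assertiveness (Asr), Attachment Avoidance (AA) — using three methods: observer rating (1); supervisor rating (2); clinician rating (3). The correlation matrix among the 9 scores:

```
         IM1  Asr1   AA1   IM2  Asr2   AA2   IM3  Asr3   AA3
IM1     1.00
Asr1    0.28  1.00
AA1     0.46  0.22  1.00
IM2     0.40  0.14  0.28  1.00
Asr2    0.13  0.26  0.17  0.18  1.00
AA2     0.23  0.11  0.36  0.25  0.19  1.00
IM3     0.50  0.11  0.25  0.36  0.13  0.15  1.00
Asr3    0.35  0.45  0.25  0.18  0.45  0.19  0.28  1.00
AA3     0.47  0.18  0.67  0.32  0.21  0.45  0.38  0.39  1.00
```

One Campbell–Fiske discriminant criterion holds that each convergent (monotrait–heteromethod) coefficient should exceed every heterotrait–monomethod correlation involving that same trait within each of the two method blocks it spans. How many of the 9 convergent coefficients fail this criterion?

Convergent coefficients and their comparison sets:
IM (methods 1·2): 0.40 vs {0.28, 0.18, 0.46, 0.25} → fail.
IM (methods 1·3): 0.50 vs {0.28, 0.28, 0.46, 0.38} → pass.
IM (methods 2·3): 0.36 vs {0.18, 0.28, 0.25, 0.38} → fail.
Asr (methods 1·2): 0.26 vs {0.28, 0.18, 0.22, 0.19} → fail.
Asr (methods 1·3): 0.45 vs {0.28, 0.28, 0.22, 0.39} → pass.
Asr (methods 2·3): 0.45 vs {0.18, 0.28, 0.19, 0.39} → pass.
AA (methods 1·2): 0.36 vs {0.46, 0.25, 0.22, 0.19} → fail.
AA (methods 1·3): 0.67 vs {0.46, 0.38, 0.22, 0.39} → pass.
AA (methods 2·3): 0.45 vs {0.25, 0.38, 0.19, 0.39} → pass.
4 of 9 fail.

4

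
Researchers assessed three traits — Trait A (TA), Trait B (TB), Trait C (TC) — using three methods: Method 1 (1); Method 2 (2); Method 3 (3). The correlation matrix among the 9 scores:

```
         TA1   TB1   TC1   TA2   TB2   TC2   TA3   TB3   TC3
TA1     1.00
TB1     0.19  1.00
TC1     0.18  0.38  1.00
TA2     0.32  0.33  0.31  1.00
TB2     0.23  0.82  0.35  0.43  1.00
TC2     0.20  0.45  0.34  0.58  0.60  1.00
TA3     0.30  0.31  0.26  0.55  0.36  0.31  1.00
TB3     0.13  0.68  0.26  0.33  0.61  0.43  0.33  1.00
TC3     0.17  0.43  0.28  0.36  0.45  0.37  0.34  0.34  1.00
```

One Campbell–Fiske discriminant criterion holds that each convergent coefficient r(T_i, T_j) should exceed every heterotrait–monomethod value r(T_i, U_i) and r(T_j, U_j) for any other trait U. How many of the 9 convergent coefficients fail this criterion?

6

Checking each validity diagonal entry against its comparison values:
TA (methods 1·2): 0.32 vs {0.19, 0.43, 0.18, 0.58} → fail.
TA (methods 1·3): 0.30 vs {0.19, 0.33, 0.18, 0.34} → fail.
TA (methods 2·3): 0.55 vs {0.43, 0.33, 0.58, 0.34} → fail.
TB (methods 1·2): 0.82 vs {0.19, 0.43, 0.38, 0.60} → pass.
TB (methods 1·3): 0.68 vs {0.19, 0.33, 0.38, 0.34} → pass.
TB (methods 2·3): 0.61 vs {0.43, 0.33, 0.60, 0.34} → pass.
TC (methods 1·2): 0.34 vs {0.18, 0.58, 0.38, 0.60} → fail.
TC (methods 1·3): 0.28 vs {0.18, 0.34, 0.38, 0.34} → fail.
TC (methods 2·3): 0.37 vs {0.58, 0.34, 0.60, 0.34} → fail.
6 of 9 fail.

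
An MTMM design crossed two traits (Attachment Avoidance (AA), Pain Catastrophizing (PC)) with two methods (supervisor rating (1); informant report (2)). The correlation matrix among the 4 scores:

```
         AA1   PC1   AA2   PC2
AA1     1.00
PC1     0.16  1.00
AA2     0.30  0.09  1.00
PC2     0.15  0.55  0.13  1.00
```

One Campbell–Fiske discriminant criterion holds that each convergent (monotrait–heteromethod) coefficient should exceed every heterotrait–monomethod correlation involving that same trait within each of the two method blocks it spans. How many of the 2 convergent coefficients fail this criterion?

Convergent coefficients and their comparison sets:
AA (methods 1·2): 0.30 vs {0.16, 0.13} → pass.
PC (methods 1·2): 0.55 vs {0.16, 0.13} → pass.
0 of 2 fail.

0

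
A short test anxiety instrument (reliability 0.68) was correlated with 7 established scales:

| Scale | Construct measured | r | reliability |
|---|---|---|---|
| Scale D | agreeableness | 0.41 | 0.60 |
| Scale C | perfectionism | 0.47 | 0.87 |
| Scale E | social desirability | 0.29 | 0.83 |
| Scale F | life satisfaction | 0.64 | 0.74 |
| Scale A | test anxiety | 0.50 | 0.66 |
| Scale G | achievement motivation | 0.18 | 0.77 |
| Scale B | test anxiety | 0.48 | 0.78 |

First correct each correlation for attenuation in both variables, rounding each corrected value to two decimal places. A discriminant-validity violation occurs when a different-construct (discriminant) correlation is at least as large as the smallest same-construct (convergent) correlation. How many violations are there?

Disattenuated r (r / √(r_scale · r_new)):
  Scale D (disc): 0.41 / √(0.60·0.68) = 0.64
  Scale C (disc): 0.47 / √(0.87·0.68) = 0.61
  Scale E (disc): 0.29 / √(0.83·0.68) = 0.39
  Scale F (disc): 0.64 / √(0.74·0.68) = 0.90
  Scale A (conv): 0.50 / √(0.66·0.68) = 0.75
  Scale G (disc): 0.18 / √(0.77·0.68) = 0.25
  Scale B (conv): 0.48 / √(0.78·0.68) = 0.66
Smallest convergent = 0.66. Discriminant values: 0.64, 0.61, 0.39, 0.90, 0.25; count ≥ 0.66 → 1.

1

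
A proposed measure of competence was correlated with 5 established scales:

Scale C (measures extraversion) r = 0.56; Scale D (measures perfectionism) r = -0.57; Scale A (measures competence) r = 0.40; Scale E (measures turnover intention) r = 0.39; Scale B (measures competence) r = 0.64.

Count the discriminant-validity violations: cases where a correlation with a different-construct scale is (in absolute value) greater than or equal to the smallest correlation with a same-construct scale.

2

Convergent (same construct = competence): Scale A, Scale B.
Smallest convergent = 0.40. Discriminant |r|: 0.56, 0.57, 0.39; count ≥ 0.40 → 2.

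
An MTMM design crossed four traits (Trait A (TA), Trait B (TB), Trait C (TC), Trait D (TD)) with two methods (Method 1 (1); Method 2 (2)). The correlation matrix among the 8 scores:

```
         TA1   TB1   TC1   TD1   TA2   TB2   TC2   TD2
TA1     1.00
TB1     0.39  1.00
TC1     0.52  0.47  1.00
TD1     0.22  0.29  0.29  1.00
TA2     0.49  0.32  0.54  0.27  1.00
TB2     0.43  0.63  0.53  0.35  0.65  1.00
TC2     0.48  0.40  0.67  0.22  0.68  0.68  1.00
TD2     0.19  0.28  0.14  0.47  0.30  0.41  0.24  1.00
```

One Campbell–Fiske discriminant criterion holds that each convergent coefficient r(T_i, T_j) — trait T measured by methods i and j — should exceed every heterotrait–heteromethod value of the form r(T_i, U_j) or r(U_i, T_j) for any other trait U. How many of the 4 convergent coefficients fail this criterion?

Each convergent coefficient versus the relevant comparison correlations:
TA (methods 1·2): 0.49 vs {0.43, 0.32, 0.48, 0.54, 0.19, 0.27} → fail.
TB (methods 1·2): 0.63 vs {0.32, 0.43, 0.40, 0.53, 0.28, 0.35} → pass.
TC (methods 1·2): 0.67 vs {0.54, 0.48, 0.53, 0.40, 0.14, 0.22} → pass.
TD (methods 1·2): 0.47 vs {0.27, 0.19, 0.35, 0.28, 0.22, 0.14} → pass.
1 of 4 fail.

1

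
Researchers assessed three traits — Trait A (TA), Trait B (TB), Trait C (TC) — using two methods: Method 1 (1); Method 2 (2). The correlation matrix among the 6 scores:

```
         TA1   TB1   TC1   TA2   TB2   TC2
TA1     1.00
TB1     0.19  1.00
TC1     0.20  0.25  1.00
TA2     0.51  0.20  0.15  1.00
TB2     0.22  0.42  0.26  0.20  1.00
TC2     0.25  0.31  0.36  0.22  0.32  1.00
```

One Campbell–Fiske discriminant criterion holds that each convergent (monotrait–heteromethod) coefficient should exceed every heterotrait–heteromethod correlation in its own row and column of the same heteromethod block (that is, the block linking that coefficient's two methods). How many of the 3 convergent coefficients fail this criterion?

Convergent coefficients and their comparison sets:
TA (methods 1·2): 0.51 vs {0.22, 0.20, 0.25, 0.15} → pass.
TB (methods 1·2): 0.42 vs {0.20, 0.22, 0.31, 0.26} → pass.
TC (methods 1·2): 0.36 vs {0.15, 0.25, 0.26, 0.31} → pass.
0 of 3 fail.

0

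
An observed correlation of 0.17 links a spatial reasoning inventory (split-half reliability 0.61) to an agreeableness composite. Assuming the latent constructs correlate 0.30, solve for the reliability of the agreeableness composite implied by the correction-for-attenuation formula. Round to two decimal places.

0.53

r_true = r_obs / √(r_xx · r_yy) ⇒ 0.30 = 0.17 / √(0.61 · r_yy).
√(0.61 · r_yy) = 0.17 / 0.30 = 0.5667; 0.61 · r_yy = 0.3211; r_yy = 0.3211 / 0.61 ≈ 0.53.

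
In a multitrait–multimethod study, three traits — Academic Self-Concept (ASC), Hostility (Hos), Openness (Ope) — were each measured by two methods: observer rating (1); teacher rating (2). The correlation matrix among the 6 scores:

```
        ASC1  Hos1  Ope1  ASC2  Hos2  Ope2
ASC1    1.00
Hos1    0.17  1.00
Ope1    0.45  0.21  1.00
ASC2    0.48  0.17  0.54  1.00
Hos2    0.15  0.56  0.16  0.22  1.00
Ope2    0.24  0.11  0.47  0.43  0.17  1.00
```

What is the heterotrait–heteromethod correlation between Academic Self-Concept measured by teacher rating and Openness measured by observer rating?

0.54

Different traits and methods: r(ASC2, Ope1) = 0.54.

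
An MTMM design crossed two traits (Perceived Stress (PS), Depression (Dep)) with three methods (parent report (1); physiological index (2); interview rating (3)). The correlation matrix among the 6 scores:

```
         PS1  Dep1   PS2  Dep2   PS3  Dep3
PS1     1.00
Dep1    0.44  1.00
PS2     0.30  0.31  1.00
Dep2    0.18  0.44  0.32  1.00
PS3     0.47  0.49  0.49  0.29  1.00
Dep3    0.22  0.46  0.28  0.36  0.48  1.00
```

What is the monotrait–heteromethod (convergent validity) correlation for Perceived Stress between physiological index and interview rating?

0.49

Same trait (PS), different methods: r(PS2, PS3) = 0.49.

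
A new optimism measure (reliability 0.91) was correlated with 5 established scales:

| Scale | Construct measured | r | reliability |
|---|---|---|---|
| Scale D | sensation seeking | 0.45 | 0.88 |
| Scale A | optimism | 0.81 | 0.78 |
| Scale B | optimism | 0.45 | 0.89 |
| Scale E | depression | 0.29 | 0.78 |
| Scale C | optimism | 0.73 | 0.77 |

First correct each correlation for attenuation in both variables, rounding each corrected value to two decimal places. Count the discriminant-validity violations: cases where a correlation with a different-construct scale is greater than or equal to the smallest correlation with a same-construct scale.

Disattenuated r (r / √(r_scale · r_new)):
  Scale D (disc): 0.45 / √(0.88·0.91) = 0.50
  Scale A (conv): 0.81 / √(0.78·0.91) = 0.96
  Scale B (conv): 0.45 / √(0.89·0.91) = 0.50
  Scale E (disc): 0.29 / √(0.78·0.91) = 0.34
  Scale C (conv): 0.73 / √(0.77·0.91) = 0.87
Smallest convergent = 0.50. Discriminant values: 0.50, 0.34; count ≥ 0.50 → 1.

1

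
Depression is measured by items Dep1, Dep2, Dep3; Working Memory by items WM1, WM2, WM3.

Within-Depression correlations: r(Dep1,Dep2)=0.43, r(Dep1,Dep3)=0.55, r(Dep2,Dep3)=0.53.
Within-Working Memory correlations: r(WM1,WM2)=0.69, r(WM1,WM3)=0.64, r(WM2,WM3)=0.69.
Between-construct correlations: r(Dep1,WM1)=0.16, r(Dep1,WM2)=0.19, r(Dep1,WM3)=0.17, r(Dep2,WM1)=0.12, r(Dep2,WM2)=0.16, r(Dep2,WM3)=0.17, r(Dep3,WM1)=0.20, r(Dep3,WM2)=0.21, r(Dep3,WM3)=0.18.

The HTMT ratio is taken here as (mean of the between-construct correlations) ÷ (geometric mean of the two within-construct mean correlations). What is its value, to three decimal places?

Between-construct mean = 1.56/9 = 0.1733.
Mean within-Dep = 1.51/3 = 0.5033; mean within-WM = 2.02/3 = 0.6733.
Geometric mean = √(0.5033 × 0.6733) = 0.5821.
HTMT = 0.1733 / 0.5821 = 0.298.

0.298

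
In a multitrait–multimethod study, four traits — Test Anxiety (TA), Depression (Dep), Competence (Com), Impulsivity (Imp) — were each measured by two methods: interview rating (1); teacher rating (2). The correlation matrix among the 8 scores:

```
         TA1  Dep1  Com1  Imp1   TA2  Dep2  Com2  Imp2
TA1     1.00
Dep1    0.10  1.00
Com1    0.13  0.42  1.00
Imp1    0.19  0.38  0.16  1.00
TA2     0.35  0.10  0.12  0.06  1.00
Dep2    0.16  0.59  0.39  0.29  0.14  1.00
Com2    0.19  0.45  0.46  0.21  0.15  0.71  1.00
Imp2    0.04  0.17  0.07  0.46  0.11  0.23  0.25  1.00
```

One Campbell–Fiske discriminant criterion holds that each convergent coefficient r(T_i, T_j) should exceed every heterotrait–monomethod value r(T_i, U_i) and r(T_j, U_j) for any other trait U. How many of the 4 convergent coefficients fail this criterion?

2

Convergent coefficients and their comparison sets:
TA (methods 1·2): 0.35 vs {0.10, 0.14, 0.13, 0.15, 0.19, 0.11} → pass.
Dep (methods 1·2): 0.59 vs {0.10, 0.14, 0.42, 0.71, 0.38, 0.23} → fail.
Com (methods 1·2): 0.46 vs {0.13, 0.15, 0.42, 0.71, 0.16, 0.25} → fail.
Imp (methods 1·2): 0.46 vs {0.19, 0.11, 0.38, 0.23, 0.16, 0.25} → pass.
2 of 4 fail.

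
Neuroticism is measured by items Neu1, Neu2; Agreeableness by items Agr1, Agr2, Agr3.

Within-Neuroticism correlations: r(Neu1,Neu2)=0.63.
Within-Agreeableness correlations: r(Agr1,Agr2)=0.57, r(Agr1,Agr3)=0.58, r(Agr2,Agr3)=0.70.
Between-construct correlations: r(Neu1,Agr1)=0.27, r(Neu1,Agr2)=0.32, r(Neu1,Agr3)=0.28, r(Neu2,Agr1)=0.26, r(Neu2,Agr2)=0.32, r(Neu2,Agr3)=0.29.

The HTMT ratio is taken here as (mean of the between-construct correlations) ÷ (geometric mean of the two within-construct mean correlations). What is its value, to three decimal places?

0.465

Between-construct mean = 1.74/6 = 0.2900.
Mean within-Neu = 0.63/1 = 0.6300; mean within-Agr = 1.85/3 = 0.6167.
Geometric mean = √(0.6300 × 0.6167) = 0.6233.
HTMT = 0.2900 / 0.6233 = 0.465.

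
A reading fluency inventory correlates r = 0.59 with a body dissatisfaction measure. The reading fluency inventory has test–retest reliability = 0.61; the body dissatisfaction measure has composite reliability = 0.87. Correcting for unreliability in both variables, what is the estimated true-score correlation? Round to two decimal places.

0.81

r_true = r_obs / √(r_xx · r_yy) = 0.59 / √(0.61 × 0.87) = 0.59 / √0.5307 = 0.59 / 0.7285 ≈ 0.81.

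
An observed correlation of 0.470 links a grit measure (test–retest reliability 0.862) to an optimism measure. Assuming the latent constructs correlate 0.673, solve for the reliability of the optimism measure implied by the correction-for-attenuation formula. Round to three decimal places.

r_true = r_obs / √(r_xx · r_yy) ⇒ 0.673 = 0.470 / √(0.862 · r_yy).
√(0.862 · r_yy) = 0.470 / 0.673 = 0.6984; 0.862 · r_yy = 0.4878; r_yy = 0.4878 / 0.862 ≈ 0.566.

0.566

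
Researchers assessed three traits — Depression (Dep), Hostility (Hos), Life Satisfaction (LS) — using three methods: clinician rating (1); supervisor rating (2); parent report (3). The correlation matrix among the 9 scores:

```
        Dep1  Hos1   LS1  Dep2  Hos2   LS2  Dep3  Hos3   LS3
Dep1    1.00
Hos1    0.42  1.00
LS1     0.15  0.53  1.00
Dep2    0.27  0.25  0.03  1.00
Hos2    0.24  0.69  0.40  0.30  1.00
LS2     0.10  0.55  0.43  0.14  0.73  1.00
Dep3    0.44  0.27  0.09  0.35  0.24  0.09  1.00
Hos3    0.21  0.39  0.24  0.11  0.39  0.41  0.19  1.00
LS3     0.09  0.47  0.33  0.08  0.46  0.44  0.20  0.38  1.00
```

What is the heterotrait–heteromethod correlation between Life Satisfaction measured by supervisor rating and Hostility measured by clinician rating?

0.55

Different traits and methods: r(LS2, Hos1) = 0.55.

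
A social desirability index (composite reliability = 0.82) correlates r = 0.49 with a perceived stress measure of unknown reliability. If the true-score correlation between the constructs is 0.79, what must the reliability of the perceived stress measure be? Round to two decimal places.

r_true = r_obs / √(r_xx · r_yy) ⇒ 0.79 = 0.49 / √(0.82 · r_yy).
√(0.82 · r_yy) = 0.49 / 0.79 = 0.6203; 0.82 · r_yy = 0.3848; r_yy = 0.3848 / 0.82 ≈ 0.47.

0.47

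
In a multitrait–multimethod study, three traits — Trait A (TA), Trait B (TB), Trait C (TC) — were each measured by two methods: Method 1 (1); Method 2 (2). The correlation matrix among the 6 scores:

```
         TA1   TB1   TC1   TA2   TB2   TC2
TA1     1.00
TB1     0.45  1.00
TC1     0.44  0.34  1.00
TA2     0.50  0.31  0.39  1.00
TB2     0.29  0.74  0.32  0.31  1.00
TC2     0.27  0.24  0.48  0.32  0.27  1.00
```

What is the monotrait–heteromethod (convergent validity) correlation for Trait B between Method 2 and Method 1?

Same trait (TB), different methods: r(TB2, TB1) = 0.74.

0.74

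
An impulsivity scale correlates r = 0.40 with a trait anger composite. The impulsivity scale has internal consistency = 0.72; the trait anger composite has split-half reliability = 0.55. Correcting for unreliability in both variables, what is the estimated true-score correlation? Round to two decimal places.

r_true = r_obs / √(r_xx · r_yy) = 0.40 / √(0.72 × 0.55) = 0.40 / √0.3960 = 0.40 / 0.6293 ≈ 0.64.

0.64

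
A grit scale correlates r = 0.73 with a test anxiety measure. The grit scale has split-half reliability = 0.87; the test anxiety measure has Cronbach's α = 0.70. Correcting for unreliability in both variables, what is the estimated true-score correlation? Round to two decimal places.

r_true = r_obs / √(r_xx · r_yy) = 0.73 / √(0.87 × 0.70) = 0.73 / √0.6090 = 0.73 / 0.7804 ≈ 0.94.

0.94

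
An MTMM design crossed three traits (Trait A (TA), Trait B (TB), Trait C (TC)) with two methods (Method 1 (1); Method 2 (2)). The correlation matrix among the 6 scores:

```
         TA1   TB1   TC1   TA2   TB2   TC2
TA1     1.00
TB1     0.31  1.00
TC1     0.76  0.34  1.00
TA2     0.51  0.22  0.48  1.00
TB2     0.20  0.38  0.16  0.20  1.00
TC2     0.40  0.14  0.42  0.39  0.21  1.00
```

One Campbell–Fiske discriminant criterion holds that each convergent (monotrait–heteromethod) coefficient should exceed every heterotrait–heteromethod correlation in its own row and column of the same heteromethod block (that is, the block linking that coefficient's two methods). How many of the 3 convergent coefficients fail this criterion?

Checking each validity diagonal entry against its comparison values:
TA (methods 1·2): 0.51 vs {0.20, 0.22, 0.40, 0.48} → pass.
TB (methods 1·2): 0.38 vs {0.22, 0.20, 0.14, 0.16} → pass.
TC (methods 1·2): 0.42 vs {0.48, 0.40, 0.16, 0.14} → fail.
1 of 3 fail.

1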